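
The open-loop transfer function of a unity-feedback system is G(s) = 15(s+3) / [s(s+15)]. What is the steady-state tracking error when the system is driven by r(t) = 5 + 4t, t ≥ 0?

4/3

One free integrator in G(s): this is a type 1 system. By superposition:
  • 5: tracked with zero error.
  • 4t: e_ss = 4/K_v with K_v=3 → 4/3.
Total e_ss = 4/3.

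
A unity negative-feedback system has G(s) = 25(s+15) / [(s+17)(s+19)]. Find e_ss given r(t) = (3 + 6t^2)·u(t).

infinity

G(s) has no factors of s in the denominator, so the system is type 0. By superposition:
  • 3: e_ss = 3/(1+K_p) with K_p=375/323 → 969/698.
  • 6t^2: a type-0 system cannot track it, e_ss → ∞.
The unbounded component dominates.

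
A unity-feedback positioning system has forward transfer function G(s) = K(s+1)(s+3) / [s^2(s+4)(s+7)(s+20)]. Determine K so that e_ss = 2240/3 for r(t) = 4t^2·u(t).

2

G(s) has two factors of s in the denominator, so the system is type 2.
K_a = lim_{s→0} s^2·G(s) = K·1·3 / (4·7·20) = (3/560)·K.
e_ss = 8/K_a = 2240/3 ⇒ K_a = 3/280 ⇒ K = (3/280)/(3/560) = 2.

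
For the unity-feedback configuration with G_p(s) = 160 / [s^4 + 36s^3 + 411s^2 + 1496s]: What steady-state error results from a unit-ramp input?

The denominator has no term below 1496s — 1 pole at s=0, type 1.
K_v = lim_{s→0} s·G_p(s) = 160 / 1496 = 20/187.
e_ss = 1/K_v = 1/(20/187) = 9.35.

9.35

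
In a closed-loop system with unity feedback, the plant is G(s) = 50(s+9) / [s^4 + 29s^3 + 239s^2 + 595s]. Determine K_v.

The denominator has no term below 595s — 1 pole at s=0, type 1.
K_v = lim_{s→0} s·G(s) = 50·9 / 595 = 90/119.

90/119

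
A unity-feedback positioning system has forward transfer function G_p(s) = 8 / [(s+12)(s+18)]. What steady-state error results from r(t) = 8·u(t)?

The open loop has no poles at the origin → type 0 system.
K_p = lim_{s→0} G_p(s) = 8 / (12·18) = 1/27.
e_ss = 8/(1 + K_p) = 8/(28/27) = 54/7.

54/7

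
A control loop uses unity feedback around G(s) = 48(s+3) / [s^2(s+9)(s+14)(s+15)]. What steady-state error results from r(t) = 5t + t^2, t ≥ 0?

26.25

The open loop has two poles at the origin → type 2 system. Taking each input component in turn:
  • 5t: tracked with zero error.
  • t^2: e_ss = 2/K_a with K_a=8/105 → 26.25.
Total e_ss = 26.25.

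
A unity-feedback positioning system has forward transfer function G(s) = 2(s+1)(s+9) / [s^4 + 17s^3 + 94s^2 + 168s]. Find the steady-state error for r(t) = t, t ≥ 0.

The denominator has no term below 168s — 1 pole at s=0, type 1.
K_v = lim_{s→0} s·G(s) = 2·1·9 / 168 = 3/28.
e_ss = 1/K_v = 1/(3/28) = 28/3.

28/3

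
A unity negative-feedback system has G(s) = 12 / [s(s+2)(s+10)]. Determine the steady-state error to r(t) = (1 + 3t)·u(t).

5

One free integrator in G(s): this is a type 1 system. Taking each input component in turn:
  • 1: tracked with zero error.
  • 3t: e_ss = 3/K_v with K_v=0.6 → 5.
Total e_ss = 5.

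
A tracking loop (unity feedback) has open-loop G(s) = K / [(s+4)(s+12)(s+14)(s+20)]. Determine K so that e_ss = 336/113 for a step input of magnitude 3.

System type = 0 (no poles at s=0).
K_p = lim_{s→0} G(s) = K / (4·12·14·20) = (1/13440)·K.
e_ss = 3/(1 + K_p) = 336/113 ⇒ 1 + (1/13440)·K = 113/112 ⇒ K = 120.

120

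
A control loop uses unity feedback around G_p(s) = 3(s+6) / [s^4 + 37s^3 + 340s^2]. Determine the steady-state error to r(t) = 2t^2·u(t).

Lowest-order denominator term is 340s^2, so the open loop has 2 poles at the origin → type 2 system.
K_a = lim_{s→0} s^2·G_p(s) = 3·6 / 340 = 9/170.
r(t) = 2t^2 gives R(s) = 4/s^3.
e_ss = 4/K_a = 4/(9/170) = 680/9.

680/9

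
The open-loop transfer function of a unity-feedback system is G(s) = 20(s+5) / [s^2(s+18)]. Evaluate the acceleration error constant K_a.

50/9

System type = 2 (two poles at s=0).
K_a = lim_{s→0} s^2·G(s) = 20·5 / (18) = 50/9.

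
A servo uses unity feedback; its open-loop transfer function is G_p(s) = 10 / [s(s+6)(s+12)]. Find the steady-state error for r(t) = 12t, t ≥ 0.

One free integrator in G_p(s): this is a type 1 system.
K_v = lim_{s→0} s·G_p(s) = 10 / (6·12) = 5/36.
e_ss = 12/K_v = 12/(5/36) = 86.4.

86.4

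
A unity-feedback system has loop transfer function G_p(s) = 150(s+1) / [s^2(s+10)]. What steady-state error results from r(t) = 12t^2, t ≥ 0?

G_p(s) has two factors of s in the denominator, so the system is type 2.
K_a = lim_{s→0} s^2·G_p(s) = 150·1 / (10) = 15.
r(t) = 12t^2 gives R(s) = 24/s^3.
e_ss = 24/K_a = 24/15 = 1.6.

1.6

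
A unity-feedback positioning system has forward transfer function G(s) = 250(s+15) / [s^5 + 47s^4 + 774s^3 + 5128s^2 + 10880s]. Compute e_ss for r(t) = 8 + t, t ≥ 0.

1088/375

The denominator has no term below 10880s — 1 pole at s=0, type 1. By superposition:
  • 8: tracked with zero error.
  • t: e_ss = 1/K_v with K_v=375/1088 → 1088/375.
Total e_ss = 1088/375.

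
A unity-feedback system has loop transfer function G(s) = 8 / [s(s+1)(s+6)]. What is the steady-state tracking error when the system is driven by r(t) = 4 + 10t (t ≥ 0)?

The open loop has one pole at the origin → type 1 system. By superposition:
  • 4: tracked with zero error.
  • 10t: e_ss = 10/K_v with K_v=4/3 → 7.5.
Total e_ss = 7.5.

7.5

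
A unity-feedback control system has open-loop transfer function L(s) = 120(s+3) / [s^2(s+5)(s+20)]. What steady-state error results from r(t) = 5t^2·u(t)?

Two free integrators in L(s): this is a type 2 system.
K_a = lim_{s→0} s^2·L(s) = 120·3 / (5·20) = 3.6.
r(t) = 5t^2 gives R(s) = 10/s^3.
e_ss = 10/K_a = 10/3.6 = 25/9.

25/9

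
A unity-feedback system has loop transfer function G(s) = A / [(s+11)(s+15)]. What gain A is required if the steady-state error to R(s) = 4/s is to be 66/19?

No free integrators in G(s): this is a type 0 system.
K_p = lim_{s→0} G(s) = A / (11·15) = (1/165)·A.
e_ss = 4/(1 + K_p) = 66/19 ⇒ 1 + (1/165)·A = 38/33 ⇒ A = 25.

25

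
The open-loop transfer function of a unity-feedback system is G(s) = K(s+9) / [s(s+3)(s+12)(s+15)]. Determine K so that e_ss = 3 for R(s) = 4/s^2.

80

The open loop has one pole at the origin → type 1 system.
K_v = lim_{s→0} s·G(s) = K·9 / (3·12·15) = (1/60)·K.
e_ss = 4/K_v = 3 ⇒ K_v = 4/3 ⇒ K = (4/3)/(1/60) = 80.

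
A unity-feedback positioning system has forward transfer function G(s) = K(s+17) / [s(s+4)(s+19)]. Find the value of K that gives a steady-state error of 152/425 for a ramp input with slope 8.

100

The open loop has one pole at the origin → type 1 system.
K_v = lim_{s→0} s·G(s) = K·17 / (4·19) = (17/76)·K.
e_ss = 8/K_v = 152/425 ⇒ K_v = 425/19 ⇒ K = (425/19)/(17/76) = 100.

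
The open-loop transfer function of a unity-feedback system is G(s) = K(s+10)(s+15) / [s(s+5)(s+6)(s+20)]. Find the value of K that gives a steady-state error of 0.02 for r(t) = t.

200

G(s) has one factor of s in the denominator, so the system is type 1.
K_v = lim_{s→0} s·G(s) = K·10·15 / (5·6·20) = 0.25·K.
e_ss = 1/K_v = 0.02 ⇒ K_v = 50 ⇒ K = 50/0.25 = 200.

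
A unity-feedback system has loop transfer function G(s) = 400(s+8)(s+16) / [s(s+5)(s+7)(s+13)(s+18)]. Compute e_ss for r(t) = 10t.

The open loop has one pole at the origin → type 1 system.
K_v = lim_{s→0} s·G(s) = 400·8·16 / (5·7·13·18) = 5120/819.
e_ss = 10/K_v = 10/(5120/819) = 819/512.

819/512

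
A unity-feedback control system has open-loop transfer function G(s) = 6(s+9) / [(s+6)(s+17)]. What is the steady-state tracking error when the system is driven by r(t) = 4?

G(s) has no factors of s in the denominator, so the system is type 0.
K_p = lim_{s→0} G(s) = 6·9 / (6·17) = 9/17.
e_ss = 4/(1 + K_p) = 4/(26/17) = 34/13.

34/13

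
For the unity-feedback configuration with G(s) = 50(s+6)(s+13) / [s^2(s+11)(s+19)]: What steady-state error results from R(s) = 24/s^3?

418/325

System type = 2 (two poles at s=0).
K_a = lim_{s→0} s^2·G(s) = 50·6·13 / (11·19) = 3900/209.
r(t) = 12t^2 gives R(s) = 24/s^3.
e_ss = 24/K_a = 24/(3900/209) = 418/325.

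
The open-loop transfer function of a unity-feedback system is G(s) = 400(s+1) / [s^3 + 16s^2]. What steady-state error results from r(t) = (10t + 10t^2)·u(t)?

0.8

Lowest-order denominator term is 16s^2, so the open loop has 2 poles at the origin → type 2 system. Taking each input component in turn:
  • 10t: tracked with zero error.
  • 10t^2: e_ss = 20/K_a with K_a=25 → 0.8.
Total e_ss = 0.8.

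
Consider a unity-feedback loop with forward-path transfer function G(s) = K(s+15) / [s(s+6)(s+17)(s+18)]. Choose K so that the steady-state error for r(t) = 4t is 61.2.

The open loop has one pole at the origin → type 1 system.
K_v = lim_{s→0} s·G(s) = K·15 / (6·17·18) = (5/612)·K.
e_ss = 4/K_v = 61.2 ⇒ K_v = 10/153 ⇒ K = (10/153)/(5/612) = 8.

8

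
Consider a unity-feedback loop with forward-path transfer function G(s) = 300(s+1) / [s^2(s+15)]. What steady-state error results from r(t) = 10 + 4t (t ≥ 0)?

The open loop has two poles at the origin → type 2 system. Taking each input component in turn:
  • 10: tracked with zero error.
  • 4t: tracked with zero error.
Total e_ss = 0.

0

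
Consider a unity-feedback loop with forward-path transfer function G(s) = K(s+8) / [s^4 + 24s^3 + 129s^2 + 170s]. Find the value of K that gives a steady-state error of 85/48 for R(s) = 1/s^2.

12

Factoring s from the denominator leaves a polynomial with constant term 170, so the system is type 1.
K_v = lim_{s→0} s·G(s) = K·8 / 170 = (4/85)·K.
e_ss = 1/K_v = 85/48 ⇒ K_v = 48/85 ⇒ K = (48/85)/(4/85) = 12.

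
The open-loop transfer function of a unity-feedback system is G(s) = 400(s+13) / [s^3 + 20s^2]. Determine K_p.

infinity

K_p = lim_{s→0} G(s); with 2 poles at the origin the limit diverges, so K_p = ∞.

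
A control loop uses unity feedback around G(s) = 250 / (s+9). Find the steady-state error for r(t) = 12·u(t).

108/259

No free integrators in G(s): this is a type 0 system.
K_p = lim_{s→0} G(s) = 250 / (9) = 250/9.
e_ss = 12/(1 + K_p) = 12/(259/9) = 108/259.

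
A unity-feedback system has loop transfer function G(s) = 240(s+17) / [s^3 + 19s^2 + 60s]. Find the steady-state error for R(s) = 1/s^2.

Lowest-order denominator term is 60s, so the open loop has 1 pole at the origin → type 1 system.
K_v = lim_{s→0} s·G(s) = 240·17 / 60 = 68.
e_ss = 1/K_v = 1/68.

1/68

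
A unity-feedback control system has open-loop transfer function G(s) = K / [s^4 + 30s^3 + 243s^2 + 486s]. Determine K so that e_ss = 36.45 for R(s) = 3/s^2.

Factoring s from the denominator leaves a polynomial with constant term 486, so the system is type 1.
K_v = lim_{s→0} s·G(s) = K / 486 = (1/486)·K.
e_ss = 3/K_v = 36.45 ⇒ K_v = 20/243 ⇒ K = (20/243)/(1/486) = 40.

40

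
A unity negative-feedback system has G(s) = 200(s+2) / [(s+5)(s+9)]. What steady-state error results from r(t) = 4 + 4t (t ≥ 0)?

infinity

The open loop has no poles at the origin → type 0 system. Treating each term separately:
  • 4: e_ss = 4/(1+K_p) with K_p=80/9 → 36/89.
  • 4t: a type-0 system cannot track it, e_ss → ∞.
The unbounded component dominates.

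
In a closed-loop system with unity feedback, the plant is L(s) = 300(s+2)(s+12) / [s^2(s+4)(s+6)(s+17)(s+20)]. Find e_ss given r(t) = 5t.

0

Two free integrators in L(s): this is a type 2 system.
A type-2 system has K_v = ∞, so it tracks a ramp input with zero steady-state error.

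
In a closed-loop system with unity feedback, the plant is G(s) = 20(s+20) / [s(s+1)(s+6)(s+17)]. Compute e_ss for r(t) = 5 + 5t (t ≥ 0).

1.275

The open loop has one pole at the origin → type 1 system. Treating each term separately:
  • 5: tracked with zero error.
  • 5t: e_ss = 5/K_v with K_v=200/51 → 1.275.
Total e_ss = 1.275.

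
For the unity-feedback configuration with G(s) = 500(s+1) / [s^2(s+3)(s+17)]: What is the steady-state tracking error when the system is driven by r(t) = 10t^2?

The open loop has two poles at the origin → type 2 system.
K_a = lim_{s→0} s^2·G(s) = 500·1 / (3·17) = 500/51.
r(t) = 10t^2 gives R(s) = 20/s^3.
e_ss = 20/K_a = 20/(500/51) = 2.04.

2.04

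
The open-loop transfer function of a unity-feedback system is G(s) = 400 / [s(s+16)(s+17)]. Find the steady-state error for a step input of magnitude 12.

The open loop has one pole at the origin → type 1 system.
A type-1 system has K_p = ∞, so it tracks a step input with zero steady-state error.

0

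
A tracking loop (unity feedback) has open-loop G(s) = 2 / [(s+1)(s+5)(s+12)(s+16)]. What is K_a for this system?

0

No free integrators in G(s): this is a type 0 system.
K_a = lim_{s→0} s^2·G(s) = 0 (the extra factor of s kills the finite limit).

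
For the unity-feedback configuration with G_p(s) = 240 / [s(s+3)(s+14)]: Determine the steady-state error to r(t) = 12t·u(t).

One free integrator in G_p(s): this is a type 1 system.
K_v = lim_{s→0} s·G_p(s) = 240 / (3·14) = 40/7.
e_ss = 12/K_v = 12/(40/7) = 2.1.

2.1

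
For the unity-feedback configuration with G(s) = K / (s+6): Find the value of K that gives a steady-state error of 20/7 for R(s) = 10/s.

G(s) has no factors of s in the denominator, so the system is type 0.
K_p = lim_{s→0} G(s) = K / (6) = (1/6)·K.
e_ss = 10/(1 + K_p) = 20/7 ⇒ 1 + (1/6)·K = 3.5 ⇒ K = 15.

15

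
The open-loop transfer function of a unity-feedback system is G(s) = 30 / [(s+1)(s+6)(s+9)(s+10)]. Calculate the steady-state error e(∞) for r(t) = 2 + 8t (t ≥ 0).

infinity

G(s) has no factors of s in the denominator, so the system is type 0. Taking each input component in turn:
  • 2: e_ss = 2/(1+K_p) with K_p=1/18 → 36/19.
  • 8t: a type-0 system cannot track it, e_ss → ∞.
The unbounded component dominates.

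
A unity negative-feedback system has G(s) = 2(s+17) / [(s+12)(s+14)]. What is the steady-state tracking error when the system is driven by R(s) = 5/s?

G(s) has no factors of s in the denominator, so the system is type 0.
K_p = lim_{s→0} G(s) = 2·17 / (12·14) = 17/84.
e_ss = 5/(1 + K_p) = 5/(101/84) = 420/101.

420/101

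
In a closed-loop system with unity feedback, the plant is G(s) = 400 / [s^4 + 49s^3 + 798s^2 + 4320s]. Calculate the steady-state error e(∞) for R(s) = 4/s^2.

43.2

The denominator has no term below 4320s — 1 pole at s=0, type 1.
K_v = lim_{s→0} s·G(s) = 400 / 4320 = 5/54.
e_ss = 4/K_v = 4/(5/54) = 43.2.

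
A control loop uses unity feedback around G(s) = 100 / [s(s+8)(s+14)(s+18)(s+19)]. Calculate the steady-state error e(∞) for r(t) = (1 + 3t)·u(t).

1149.12

One free integrator in G(s): this is a type 1 system. Treating each term separately:
  • 1: tracked with zero error.
  • 3t: e_ss = 3/K_v with K_v=25/9576 → 1149.12.
Total e_ss = 1149.12.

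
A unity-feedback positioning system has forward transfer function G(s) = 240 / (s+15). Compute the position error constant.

16

No free integrators in G(s): this is a type 0 system.
K_p = lim_{s→0} G(s) = 240 / (15) = 16.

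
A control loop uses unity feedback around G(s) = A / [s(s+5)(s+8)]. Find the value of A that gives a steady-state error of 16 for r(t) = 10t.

25

The open loop has one pole at the origin → type 1 system.
K_v = lim_{s→0} s·G(s) = A / (5·8) = 0.025·A.
e_ss = 10/K_v = 16 ⇒ K_v = 0.625 ⇒ A = 0.625/0.025 = 25.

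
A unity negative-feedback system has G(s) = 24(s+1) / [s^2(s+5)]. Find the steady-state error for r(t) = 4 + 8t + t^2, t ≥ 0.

5/12

The open loop has two poles at the origin → type 2 system. By superposition:
  • 4: tracked with zero error.
  • 8t: tracked with zero error.
  • t^2: e_ss = 2/K_a with K_a=4.8 → 5/12.
Total e_ss = 5/12.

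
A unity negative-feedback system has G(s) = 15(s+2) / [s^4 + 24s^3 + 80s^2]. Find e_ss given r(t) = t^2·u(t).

Lowest-order denominator term is 80s^2, so the open loop has 2 poles at the origin → type 2 system.
K_a = lim_{s→0} s^2·G(s) = 15·2 / 80 = 0.375.
r(t) = t^2 gives R(s) = 2/s^3.
e_ss = 2/K_a = 2/0.375 = 16/3.

16/3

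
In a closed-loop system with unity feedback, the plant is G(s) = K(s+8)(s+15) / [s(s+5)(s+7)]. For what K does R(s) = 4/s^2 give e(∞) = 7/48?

The open loop has one pole at the origin → type 1 system.
K_v = lim_{s→0} s·G(s) = K·8·15 / (5·7) = (24/7)·K.
e_ss = 4/K_v = 7/48 ⇒ K_v = 192/7 ⇒ K = (192/7)/(24/7) = 8.

8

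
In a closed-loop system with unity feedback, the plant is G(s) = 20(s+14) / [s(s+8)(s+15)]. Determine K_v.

G(s) has one factor of s in the denominator, so the system is type 1.
K_v = lim_{s→0} s·G(s) = 20·14 / (8·15) = 7/3.

7/3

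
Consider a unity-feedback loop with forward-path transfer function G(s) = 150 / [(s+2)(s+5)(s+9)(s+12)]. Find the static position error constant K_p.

5/36

No free integrators in G(s): this is a type 0 system.
K_p = lim_{s→0} G(s) = 150 / (2·5·9·12) = 5/36.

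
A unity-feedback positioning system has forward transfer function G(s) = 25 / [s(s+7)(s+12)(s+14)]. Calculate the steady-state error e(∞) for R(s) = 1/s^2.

47.04

G(s) has one factor of s in the denominator, so the system is type 1.
K_v = lim_{s→0} s·G(s) = 25 / (7·12·14) = 25/1176.
e_ss = 1/K_v = 1/(25/1176) = 47.04.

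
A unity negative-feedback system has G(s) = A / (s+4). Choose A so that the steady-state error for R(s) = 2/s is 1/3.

The open loop has no poles at the origin → type 0 system.
K_p = lim_{s→0} G(s) = A / (4) = 0.25·A.
e_ss = 2/(1 + K_p) = 1/3 ⇒ 1 + 0.25·A = 6 ⇒ A = 20.

20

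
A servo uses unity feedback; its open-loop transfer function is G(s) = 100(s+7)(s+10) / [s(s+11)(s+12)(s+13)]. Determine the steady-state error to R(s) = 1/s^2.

G(s) has one factor of s in the denominator, so the system is type 1.
K_v = lim_{s→0} s·G(s) = 100·7·10 / (11·12·13) = 1750/429.
e_ss = 1/K_v = 1/(1750/429) = 429/1750.

429/1750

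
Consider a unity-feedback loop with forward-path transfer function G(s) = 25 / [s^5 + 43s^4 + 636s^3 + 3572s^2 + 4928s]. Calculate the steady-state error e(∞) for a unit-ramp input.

197.12

The denominator has no term below 4928s — 1 pole at s=0, type 1.
K_v = lim_{s→0} s·G(s) = 25 / 4928 = 25/4928.
e_ss = 1/K_v = 1/(25/4928) = 197.12.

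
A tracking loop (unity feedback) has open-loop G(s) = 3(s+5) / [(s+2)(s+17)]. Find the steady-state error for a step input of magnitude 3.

G(s) has no factors of s in the denominator, so the system is type 0.
K_p = lim_{s→0} G(s) = 3·5 / (2·17) = 15/34.
e_ss = 3/(1 + K_p) = 3/(49/34) = 102/49.

102/49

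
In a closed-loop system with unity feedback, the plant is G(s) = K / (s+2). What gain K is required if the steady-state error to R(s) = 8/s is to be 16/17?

15

System type = 0 (no poles at s=0).
K_p = lim_{s→0} G(s) = K / (2) = 0.5·K.
e_ss = 8/(1 + K_p) = 16/17 ⇒ 1 + 0.5·K = 8.5 ⇒ K = 15.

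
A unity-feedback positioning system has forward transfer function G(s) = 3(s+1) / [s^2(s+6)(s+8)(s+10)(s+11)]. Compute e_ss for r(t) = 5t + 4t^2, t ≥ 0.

The open loop has two poles at the origin → type 2 system. Taking each input component in turn:
  • 5t: tracked with zero error.
  • 4t^2: e_ss = 8/K_a with K_a=1/1760 → 14080.
Total e_ss = 14080.

14080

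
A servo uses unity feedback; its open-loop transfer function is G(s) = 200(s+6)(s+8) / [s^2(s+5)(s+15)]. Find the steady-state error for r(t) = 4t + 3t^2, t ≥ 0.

Two free integrators in G(s): this is a type 2 system. By superposition:
  • 4t: tracked with zero error.
  • 3t^2: e_ss = 6/K_a with K_a=128 → 3/64.
Total e_ss = 3/64.

3/64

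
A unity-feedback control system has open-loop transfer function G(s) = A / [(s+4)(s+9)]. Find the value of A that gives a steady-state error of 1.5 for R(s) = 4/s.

The open loop has no poles at the origin → type 0 system.
K_p = lim_{s→0} G(s) = A / (4·9) = (1/36)·A.
e_ss = 4/(1 + K_p) = 1.5 ⇒ 1 + (1/36)·A = 8/3 ⇒ A = 60.

60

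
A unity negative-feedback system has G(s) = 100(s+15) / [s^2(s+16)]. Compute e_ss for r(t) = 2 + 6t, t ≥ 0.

The open loop has two poles at the origin → type 2 system. By superposition:
  • 2: tracked with zero error.
  • 6t: tracked with zero error.
Total e_ss = 0.

0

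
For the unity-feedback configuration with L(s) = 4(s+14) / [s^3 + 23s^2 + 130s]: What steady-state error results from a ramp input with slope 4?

The denominator has no term below 130s — 1 pole at s=0, type 1.
K_v = lim_{s→0} s·L(s) = 4·14 / 130 = 28/65.
e_ss = 4/K_v = 4/(28/65) = 65/7.

65/7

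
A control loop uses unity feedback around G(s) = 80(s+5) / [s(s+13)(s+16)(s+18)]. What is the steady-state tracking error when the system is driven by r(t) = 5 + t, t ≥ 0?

System type = 1 (one pole at s=0). Treating each term separately:
  • 5: tracked with zero error.
  • t: e_ss = 1/K_v with K_v=25/234 → 9.36.
Total e_ss = 9.36.

9.36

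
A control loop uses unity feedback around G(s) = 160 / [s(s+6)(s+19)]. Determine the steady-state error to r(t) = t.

0.7125

G(s) has one factor of s in the denominator, so the system is type 1.
K_v = lim_{s→0} s·G(s) = 160 / (6·19) = 80/57.
e_ss = 1/K_v = 1/(80/57) = 0.7125.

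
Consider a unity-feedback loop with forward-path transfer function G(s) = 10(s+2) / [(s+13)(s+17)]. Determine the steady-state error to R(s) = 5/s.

No free integrators in G(s): this is a type 0 system.
K_p = lim_{s→0} G(s) = 10·2 / (13·17) = 20/221.
e_ss = 5/(1 + K_p) = 5/(241/221) = 1105/241.

1105/241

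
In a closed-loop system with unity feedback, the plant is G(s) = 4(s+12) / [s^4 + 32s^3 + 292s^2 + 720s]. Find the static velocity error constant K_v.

1/15

Lowest-order denominator term is 720s, so the open loop has 1 pole at the origin → type 1 system.
K_v = lim_{s→0} s·G(s) = 4·12 / 720 = 1/15.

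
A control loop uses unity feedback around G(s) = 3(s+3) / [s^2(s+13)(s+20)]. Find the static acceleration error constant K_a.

Two free integrators in G(s): this is a type 2 system.
K_a = lim_{s→0} s^2·G(s) = 3·3 / (13·20) = 9/260.

9/260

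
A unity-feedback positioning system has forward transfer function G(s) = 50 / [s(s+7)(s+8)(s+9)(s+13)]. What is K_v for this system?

G(s) has one factor of s in the denominator, so the system is type 1.
K_v = lim_{s→0} s·G(s) = 50 / (7·8·9·13) = 25/3276.

25/3276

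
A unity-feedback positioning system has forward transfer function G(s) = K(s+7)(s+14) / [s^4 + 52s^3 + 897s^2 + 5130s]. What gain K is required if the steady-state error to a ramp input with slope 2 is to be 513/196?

Factoring s from the denominator leaves a polynomial with constant term 5130, so the system is type 1.
K_v = lim_{s→0} s·G(s) = K·7·14 / 5130 = (49/2565)·K.
e_ss = 2/K_v = 513/196 ⇒ K_v = 392/513 ⇒ K = (392/513)/(49/2565) = 40.

40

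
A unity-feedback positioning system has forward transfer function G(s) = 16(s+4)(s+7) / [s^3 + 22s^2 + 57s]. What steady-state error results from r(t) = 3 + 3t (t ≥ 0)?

Factoring s from the denominator leaves a polynomial with constant term 57, so the system is type 1. By superposition:
  • 3: tracked with zero error.
  • 3t: e_ss = 3/K_v with K_v=448/57 → 171/448.
Total e_ss = 171/448.

171/448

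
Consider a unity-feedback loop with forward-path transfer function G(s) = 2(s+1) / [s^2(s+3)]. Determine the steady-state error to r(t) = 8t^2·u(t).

24

G(s) has two factors of s in the denominator, so the system is type 2.
K_a = lim_{s→0} s^2·G(s) = 2·1 / (3) = 2/3.
r(t) = 8t^2 gives R(s) = 16/s^3.
e_ss = 16/K_a = 16/(2/3) = 24.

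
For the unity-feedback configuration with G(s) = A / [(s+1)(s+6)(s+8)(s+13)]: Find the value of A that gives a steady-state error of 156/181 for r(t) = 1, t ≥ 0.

System type = 0 (no poles at s=0).
K_p = lim_{s→0} G(s) = A / (1·6·8·13) = (1/624)·A.
e_ss = 1/(1 + K_p) = 156/181 ⇒ 1 + (1/624)·A = 181/156 ⇒ A = 100.

100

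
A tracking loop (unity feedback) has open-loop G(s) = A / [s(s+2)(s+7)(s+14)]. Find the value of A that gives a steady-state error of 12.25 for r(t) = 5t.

80

The open loop has one pole at the origin → type 1 system.
K_v = lim_{s→0} s·G(s) = A / (2·7·14) = (1/196)·A.
e_ss = 5/K_v = 12.25 ⇒ K_v = 20/49 ⇒ A = (20/49)/(1/196) = 80.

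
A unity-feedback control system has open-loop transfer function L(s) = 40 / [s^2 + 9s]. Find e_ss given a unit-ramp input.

Lowest-order denominator term is 9s, so the open loop has 1 pole at the origin → type 1 system.
K_v = lim_{s→0} s·L(s) = 40 / 9 = 40/9.
e_ss = 1/K_v = 1/(40/9) = 0.225.

0.225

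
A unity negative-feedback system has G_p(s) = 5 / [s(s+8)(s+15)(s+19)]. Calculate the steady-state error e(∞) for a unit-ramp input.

System type = 1 (one pole at s=0).
K_v = lim_{s→0} s·G_p(s) = 5 / (8·15·19) = 1/456.
e_ss = 1/K_v = 1/(1/456) = 456.

456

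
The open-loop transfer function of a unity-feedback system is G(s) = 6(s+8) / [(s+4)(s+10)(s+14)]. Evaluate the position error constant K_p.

G(s) has no factors of s in the denominator, so the system is type 0.
K_p = lim_{s→0} G(s) = 6·8 / (4·10·14) = 3/35.

3/35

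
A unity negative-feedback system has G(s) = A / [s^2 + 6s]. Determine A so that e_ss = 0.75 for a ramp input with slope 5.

Lowest-order denominator term is 6s, so the open loop has 1 pole at the origin → type 1 system.
K_v = lim_{s→0} s·G(s) = A / 6 = (1/6)·A.
e_ss = 5/K_v = 0.75 ⇒ K_v = 20/3 ⇒ A = (20/3)/(1/6) = 40.

40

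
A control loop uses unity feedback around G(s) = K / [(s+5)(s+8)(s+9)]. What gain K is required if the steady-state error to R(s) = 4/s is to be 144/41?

No free integrators in G(s): this is a type 0 system.
K_p = lim_{s→0} G(s) = K / (5·8·9) = (1/360)·K.
e_ss = 4/(1 + K_p) = 144/41 ⇒ 1 + (1/360)·K = 41/36 ⇒ K = 50.

50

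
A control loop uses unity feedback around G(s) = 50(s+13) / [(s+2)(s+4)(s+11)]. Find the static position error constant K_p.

325/44

No free integrators in G(s): this is a type 0 system.
K_p = lim_{s→0} G(s) = 50·13 / (2·4·11) = 325/44.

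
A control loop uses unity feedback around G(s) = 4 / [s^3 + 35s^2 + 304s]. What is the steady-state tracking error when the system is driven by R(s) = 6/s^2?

Factoring s from the denominator leaves a polynomial with constant term 304, so the system is type 1.
K_v = lim_{s→0} s·G(s) = 4 / 304 = 1/76.
e_ss = 6/K_v = 6/(1/76) = 456.

456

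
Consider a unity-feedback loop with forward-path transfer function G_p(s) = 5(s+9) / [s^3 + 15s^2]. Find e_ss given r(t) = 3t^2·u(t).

2

The denominator has no term below 15s^2 — 2 poles at s=0, type 2.
K_a = lim_{s→0} s^2·G_p(s) = 5·9 / 15 = 3.
r(t) = 3t^2 gives R(s) = 6/s^3.
e_ss = 6/K_a = 6/3 = 2.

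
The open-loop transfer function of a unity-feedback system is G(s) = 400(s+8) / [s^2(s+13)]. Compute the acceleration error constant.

3200/13

System type = 2 (two poles at s=0).
K_a = lim_{s→0} s^2·G(s) = 400·8 / (13) = 3200/13.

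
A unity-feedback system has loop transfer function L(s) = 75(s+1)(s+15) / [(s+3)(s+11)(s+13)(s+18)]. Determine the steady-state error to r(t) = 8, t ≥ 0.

No free integrators in L(s): this is a type 0 system.
K_p = lim_{s→0} L(s) = 75·1·15 / (3·11·13·18) = 125/858.
e_ss = 8/(1 + K_p) = 8/(983/858) = 6864/983.

6864/983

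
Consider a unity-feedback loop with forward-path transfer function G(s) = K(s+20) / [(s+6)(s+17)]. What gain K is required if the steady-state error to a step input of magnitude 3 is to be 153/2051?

200

G(s) has no factors of s in the denominator, so the system is type 0.
K_p = lim_{s→0} G(s) = K·20 / (6·17) = (10/51)·K.
e_ss = 3/(1 + K_p) = 153/2051 ⇒ 1 + (10/51)·K = 2051/51 ⇒ K = 200.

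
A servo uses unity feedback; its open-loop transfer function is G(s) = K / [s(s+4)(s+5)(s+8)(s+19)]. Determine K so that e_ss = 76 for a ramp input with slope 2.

80

The open loop has one pole at the origin → type 1 system.
K_v = lim_{s→0} s·G(s) = K / (4·5·8·19) = (1/3040)·K.
e_ss = 2/K_v = 76 ⇒ K_v = 1/38 ⇒ K = (1/38)/(1/3040) = 80.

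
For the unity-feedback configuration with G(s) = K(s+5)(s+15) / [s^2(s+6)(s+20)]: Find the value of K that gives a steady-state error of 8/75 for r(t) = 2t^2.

The open loop has two poles at the origin → type 2 system.
K_a = lim_{s→0} s^2·G(s) = K·5·15 / (6·20) = 0.625·K.
e_ss = 4/K_a = 8/75 ⇒ K_a = 37.5 ⇒ K = 37.5/0.625 = 60.

60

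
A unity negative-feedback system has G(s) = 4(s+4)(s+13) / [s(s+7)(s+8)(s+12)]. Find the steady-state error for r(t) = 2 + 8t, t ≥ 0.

336/13

The open loop has one pole at the origin → type 1 system. Taking each input component in turn:
  • 2: tracked with zero error.
  • 8t: e_ss = 8/K_v with K_v=13/42 → 336/13.
Total e_ss = 336/13.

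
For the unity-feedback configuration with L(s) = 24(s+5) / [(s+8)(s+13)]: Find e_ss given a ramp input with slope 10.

L(s) has no factors of s in the denominator, so the system is type 0.
K_v = lim_{s→0} s·L(s) = 0; the steady-state error to this ramp input grows without bound.

infinity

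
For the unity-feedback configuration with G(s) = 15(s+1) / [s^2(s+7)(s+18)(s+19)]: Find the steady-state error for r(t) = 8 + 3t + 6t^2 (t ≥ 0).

Two free integrators in G(s): this is a type 2 system. Taking each input component in turn:
  • 8: tracked with zero error.
  • 3t: tracked with zero error.
  • 6t^2: e_ss = 12/K_a with K_a=5/798 → 1915.2.
Total e_ss = 1915.2.

1915.2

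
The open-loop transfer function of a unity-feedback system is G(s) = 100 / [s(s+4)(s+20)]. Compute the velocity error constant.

System type = 1 (one pole at s=0).
K_v = lim_{s→0} s·G(s) = 100 / (4·20) = 1.25.

1.25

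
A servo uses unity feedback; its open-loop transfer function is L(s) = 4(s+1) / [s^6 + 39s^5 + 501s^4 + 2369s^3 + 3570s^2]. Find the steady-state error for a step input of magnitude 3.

0

The denominator has no term below 3570s^2 — 2 poles at s=0, type 2.
A type-2 system has K_p = ∞, so it tracks a step input with zero steady-state error.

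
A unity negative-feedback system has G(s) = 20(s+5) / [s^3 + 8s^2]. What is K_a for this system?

12.5

Factoring s^2 from the denominator leaves a polynomial with constant term 8, so the system is type 2.
K_a = lim_{s→0} s^2·G(s) = 20·5 / 8 = 12.5.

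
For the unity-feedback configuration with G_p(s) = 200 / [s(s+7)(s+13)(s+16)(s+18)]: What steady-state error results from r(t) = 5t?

655.2

The open loop has one pole at the origin → type 1 system.
K_v = lim_{s→0} s·G_p(s) = 200 / (7·13·16·18) = 25/3276.
e_ss = 5/K_v = 5/(25/3276) = 655.2.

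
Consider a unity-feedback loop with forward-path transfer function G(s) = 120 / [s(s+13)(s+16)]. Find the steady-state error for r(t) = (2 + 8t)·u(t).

208/15

One free integrator in G(s): this is a type 1 system. Treating each term separately:
  • 2: tracked with zero error.
  • 8t: e_ss = 8/K_v with K_v=15/26 → 208/15.
Total e_ss = 208/15.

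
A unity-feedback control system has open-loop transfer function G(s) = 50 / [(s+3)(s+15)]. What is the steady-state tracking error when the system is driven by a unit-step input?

No free integrators in G(s): this is a type 0 system.
K_p = lim_{s→0} G(s) = 50 / (3·15) = 10/9.
e_ss = 1/(1 + K_p) = 1/(19/9) = 9/19.

9/19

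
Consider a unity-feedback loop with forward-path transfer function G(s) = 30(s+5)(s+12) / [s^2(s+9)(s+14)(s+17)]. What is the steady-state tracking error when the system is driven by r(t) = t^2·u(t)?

2.38

G(s) has two factors of s in the denominator, so the system is type 2.
K_a = lim_{s→0} s^2·G(s) = 30·5·12 / (9·14·17) = 100/119.
r(t) = t^2 gives R(s) = 2/s^3.
e_ss = 2/K_a = 2/(100/119) = 2.38.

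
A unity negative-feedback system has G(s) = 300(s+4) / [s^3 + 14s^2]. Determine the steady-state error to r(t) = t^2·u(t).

Factoring s^2 from the denominator leaves a polynomial with constant term 14, so the system is type 2.
K_a = lim_{s→0} s^2·G(s) = 300·4 / 14 = 600/7.
r(t) = t^2 gives R(s) = 2/s^3.
e_ss = 2/K_a = 2/(600/7) = 7/300.

7/300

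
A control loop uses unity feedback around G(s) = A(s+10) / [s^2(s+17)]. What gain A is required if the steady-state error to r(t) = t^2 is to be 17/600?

G(s) has two factors of s in the denominator, so the system is type 2.
K_a = lim_{s→0} s^2·G(s) = A·10 / (17) = (10/17)·A.
e_ss = 2/K_a = 17/600 ⇒ K_a = 1200/17 ⇒ A = (1200/17)/(10/17) = 120.

120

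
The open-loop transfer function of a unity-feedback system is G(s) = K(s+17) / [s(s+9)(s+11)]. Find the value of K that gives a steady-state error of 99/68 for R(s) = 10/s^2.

One free integrator in G(s): this is a type 1 system.
K_v = lim_{s→0} s·G(s) = K·17 / (9·11) = (17/99)·K.
e_ss = 10/K_v = 99/68 ⇒ K_v = 680/99 ⇒ K = (680/99)/(17/99) = 40.

40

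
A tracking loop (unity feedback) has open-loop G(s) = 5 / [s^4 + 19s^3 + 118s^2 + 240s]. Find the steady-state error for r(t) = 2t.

96

Factoring s from the denominator leaves a polynomial with constant term 240, so the system is type 1.
K_v = lim_{s→0} s·G(s) = 5 / 240 = 1/48.
e_ss = 2/K_v = 2/(1/48) = 96.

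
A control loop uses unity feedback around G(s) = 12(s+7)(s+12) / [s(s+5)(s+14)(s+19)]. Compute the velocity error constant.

72/95

System type = 1 (one pole at s=0).
K_v = lim_{s→0} s·G(s) = 12·7·12 / (5·14·19) = 72/95.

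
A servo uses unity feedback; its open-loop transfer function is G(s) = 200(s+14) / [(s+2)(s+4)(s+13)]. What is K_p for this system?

No free integrators in G(s): this is a type 0 system.
K_p = lim_{s→0} G(s) = 200·14 / (2·4·13) = 350/13.

350/13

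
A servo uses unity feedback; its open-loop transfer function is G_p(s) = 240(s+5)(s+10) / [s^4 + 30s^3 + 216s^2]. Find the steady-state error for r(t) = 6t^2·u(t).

0.216

The denominator has no term below 216s^2 — 2 poles at s=0, type 2.
K_a = lim_{s→0} s^2·G_p(s) = 240·5·10 / 216 = 500/9.
r(t) = 6t^2 gives R(s) = 12/s^3.
e_ss = 12/K_a = 12/(500/9) = 0.216.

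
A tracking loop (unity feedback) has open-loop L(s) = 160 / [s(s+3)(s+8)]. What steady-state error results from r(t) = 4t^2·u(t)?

One free integrator in L(s): this is a type 1 system.
For a type-1 system K_a = 0, so e_ss to a parabolic input is unbounded.

infinity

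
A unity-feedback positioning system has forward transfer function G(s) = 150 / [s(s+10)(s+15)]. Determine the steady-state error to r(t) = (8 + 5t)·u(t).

System type = 1 (one pole at s=0). By superposition:
  • 8: tracked with zero error.
  • 5t: e_ss = 5/K_v with K_v=1 → 5.
Total e_ss = 5.

5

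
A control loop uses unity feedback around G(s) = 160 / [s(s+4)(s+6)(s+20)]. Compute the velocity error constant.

System type = 1 (one pole at s=0).
K_v = lim_{s→0} s·G(s) = 160 / (4·6·20) = 1/3.

1/3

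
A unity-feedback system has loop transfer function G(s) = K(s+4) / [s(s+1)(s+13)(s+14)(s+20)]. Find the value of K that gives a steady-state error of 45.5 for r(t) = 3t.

60

System type = 1 (one pole at s=0).
K_v = lim_{s→0} s·G(s) = K·4 / (1·13·14·20) = (1/910)·K.
e_ss = 3/K_v = 45.5 ⇒ K_v = 6/91 ⇒ K = (6/91)/(1/910) = 60.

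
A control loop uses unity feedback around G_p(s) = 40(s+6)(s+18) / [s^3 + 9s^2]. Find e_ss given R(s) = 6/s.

The denominator has no term below 9s^2 — 2 poles at s=0, type 2.
K_p = ∞ for a type-2 system; e_ss to a step is zero.

0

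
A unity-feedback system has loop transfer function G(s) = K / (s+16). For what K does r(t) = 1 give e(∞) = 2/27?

G(s) has no factors of s in the denominator, so the system is type 0.
K_p = lim_{s→0} G(s) = K / (16) = 0.0625·K.
e_ss = 1/(1 + K_p) = 2/27 ⇒ 1 + 0.0625·K = 13.5 ⇒ K = 200.

200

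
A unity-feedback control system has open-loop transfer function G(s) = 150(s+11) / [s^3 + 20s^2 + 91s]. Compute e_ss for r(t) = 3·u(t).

0

Lowest-order denominator term is 91s, so the open loop has 1 pole at the origin → type 1 system.
K_p = ∞ for a type-1 system; e_ss to a step is zero.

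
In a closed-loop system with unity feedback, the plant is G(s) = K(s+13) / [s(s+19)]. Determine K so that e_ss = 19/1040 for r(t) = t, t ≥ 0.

80

The open loop has one pole at the origin → type 1 system.
K_v = lim_{s→0} s·G(s) = K·13 / (19) = (13/19)·K.
e_ss = 1/K_v = 19/1040 ⇒ K_v = 1040/19 ⇒ K = (1040/19)/(13/19) = 80.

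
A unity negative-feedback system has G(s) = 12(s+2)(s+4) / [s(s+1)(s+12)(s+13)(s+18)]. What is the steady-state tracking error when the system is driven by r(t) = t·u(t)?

29.25

System type = 1 (one pole at s=0).
K_v = lim_{s→0} s·G(s) = 12·2·4 / (1·12·13·18) = 4/117.
e_ss = 1/K_v = 1/(4/117) = 29.25.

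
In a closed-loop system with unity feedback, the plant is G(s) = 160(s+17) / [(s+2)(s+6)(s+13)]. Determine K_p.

System type = 0 (no poles at s=0).
K_p = lim_{s→0} G(s) = 160·17 / (2·6·13) = 680/39.

680/39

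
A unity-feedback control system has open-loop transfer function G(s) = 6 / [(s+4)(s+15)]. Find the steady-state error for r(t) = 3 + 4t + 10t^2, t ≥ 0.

No free integrators in G(s): this is a type 0 system. By superposition:
  • 3: e_ss = 3/(1+K_p) with K_p=0.1 → 30/11.
  • 4t: a type-0 system cannot track it, e_ss → ∞.
  • 10t^2: a type-0 system cannot track it, e_ss → ∞.
The unbounded component dominates.

infinity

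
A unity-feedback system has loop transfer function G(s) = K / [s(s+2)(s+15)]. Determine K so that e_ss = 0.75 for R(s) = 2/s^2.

80

One free integrator in G(s): this is a type 1 system.
K_v = lim_{s→0} s·G(s) = K / (2·15) = (1/30)·K.
e_ss = 2/K_v = 0.75 ⇒ K_v = 8/3 ⇒ K = (8/3)/(1/30) = 80.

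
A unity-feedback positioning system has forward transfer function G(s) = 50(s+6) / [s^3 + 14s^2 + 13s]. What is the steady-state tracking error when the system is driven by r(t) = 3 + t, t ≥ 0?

13/300

Factoring s from the denominator leaves a polynomial with constant term 13, so the system is type 1. By superposition:
  • 3: tracked with zero error.
  • t: e_ss = 1/K_v with K_v=300/13 → 13/300.
Total e_ss = 13/300.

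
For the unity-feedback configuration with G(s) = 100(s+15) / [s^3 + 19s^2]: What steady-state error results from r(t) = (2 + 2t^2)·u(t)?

19/375

Factoring s^2 from the denominator leaves a polynomial with constant term 19, so the system is type 2. Treating each term separately:
  • 2: tracked with zero error.
  • 2t^2: e_ss = 4/K_a with K_a=1500/19 → 19/375.
Total e_ss = 19/375.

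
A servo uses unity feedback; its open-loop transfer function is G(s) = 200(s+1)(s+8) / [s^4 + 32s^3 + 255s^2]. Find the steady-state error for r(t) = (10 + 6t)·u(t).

0

Factoring s^2 from the denominator leaves a polynomial with constant term 255, so the system is type 2. Taking each input component in turn:
  • 10: tracked with zero error.
  • 6t: tracked with zero error.
Total e_ss = 0.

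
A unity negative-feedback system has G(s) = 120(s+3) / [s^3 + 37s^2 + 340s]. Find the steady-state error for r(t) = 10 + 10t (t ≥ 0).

Factoring s from the denominator leaves a polynomial with constant term 340, so the system is type 1. Treating each term separately:
  • 10: tracked with zero error.
  • 10t: e_ss = 10/K_v with K_v=18/17 → 85/9.
Total e_ss = 85/9.

85/9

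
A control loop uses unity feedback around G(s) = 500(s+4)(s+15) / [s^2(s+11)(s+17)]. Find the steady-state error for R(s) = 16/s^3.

Two free integrators in G(s): this is a type 2 system.
K_a = lim_{s→0} s^2·G(s) = 500·4·15 / (11·17) = 30000/187.
r(t) = 8t^2 gives R(s) = 16/s^3.
e_ss = 16/K_a = 16/(30000/187) = 187/1875.

187/1875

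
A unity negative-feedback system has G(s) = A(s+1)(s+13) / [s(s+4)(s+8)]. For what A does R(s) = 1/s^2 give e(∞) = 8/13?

4

G(s) has one factor of s in the denominator, so the system is type 1.
K_v = lim_{s→0} s·G(s) = A·1·13 / (4·8) = (13/32)·A.
e_ss = 1/K_v = 8/13 ⇒ K_v = 1.625 ⇒ A = 1.625/(13/32) = 4.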